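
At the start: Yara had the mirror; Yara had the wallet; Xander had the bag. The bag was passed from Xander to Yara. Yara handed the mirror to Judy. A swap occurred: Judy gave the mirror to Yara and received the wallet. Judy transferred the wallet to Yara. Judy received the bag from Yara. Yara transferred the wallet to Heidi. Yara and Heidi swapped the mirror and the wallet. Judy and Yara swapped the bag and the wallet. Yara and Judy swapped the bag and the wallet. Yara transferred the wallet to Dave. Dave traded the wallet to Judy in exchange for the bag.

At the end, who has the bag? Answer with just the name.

Tracking all object holders:
Start: mirror:Yara, wallet:Yara, bag:Xander
Event 1 (give bag: Xander -> Yara). State: mirror:Yara, wallet:Yara, bag:Yara
Event 2 (give mirror: Yara -> Judy). State: mirror:Judy, wallet:Yara, bag:Yara
Event 3 (swap mirror<->wallet: now mirror:Yara, wallet:Judy). State: mirror:Yara, wallet:Judy, bag:Yara
Event 4 (give wallet: Judy -> Yara). State: mirror:Yara, wallet:Yara, bag:Yara
Event 5 (give bag: Yara -> Judy). State: mirror:Yara, wallet:Yara, bag:Judy
Event 6 (give wallet: Yara -> Heidi). State: mirror:Yara, wallet:Heidi, bag:Judy
Event 7 (swap mirror<->wallet: now mirror:Heidi, wallet:Yara). State: mirror:Heidi, wallet:Yara, bag:Judy
Event 8 (swap bag<->wallet: now bag:Yara, wallet:Judy). State: mirror:Heidi, wallet:Judy, bag:Yara
Event 9 (swap bag<->wallet: now bag:Judy, wallet:Yara). State: mirror:Heidi, wallet:Yara, bag:Judy
Event 10 (give wallet: Yara -> Dave). State: mirror:Heidi, wallet:Dave, bag:Judy
Event 11 (swap wallet<->bag: now wallet:Judy, bag:Dave). State: mirror:Heidi, wallet:Judy, bag:Dave

Final state: mirror:Heidi, wallet:Judy, bag:Dave
The bag is held by Dave.

Answer: Dave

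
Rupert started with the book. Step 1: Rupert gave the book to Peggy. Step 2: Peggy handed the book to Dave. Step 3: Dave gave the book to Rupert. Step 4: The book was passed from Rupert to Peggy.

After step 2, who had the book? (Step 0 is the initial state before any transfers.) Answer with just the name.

Answer: Dave

Derivation:
Tracking the book holder through step 2:
After step 0 (start): Rupert
After step 1: Peggy
After step 2: Dave

At step 2, the holder is Dave.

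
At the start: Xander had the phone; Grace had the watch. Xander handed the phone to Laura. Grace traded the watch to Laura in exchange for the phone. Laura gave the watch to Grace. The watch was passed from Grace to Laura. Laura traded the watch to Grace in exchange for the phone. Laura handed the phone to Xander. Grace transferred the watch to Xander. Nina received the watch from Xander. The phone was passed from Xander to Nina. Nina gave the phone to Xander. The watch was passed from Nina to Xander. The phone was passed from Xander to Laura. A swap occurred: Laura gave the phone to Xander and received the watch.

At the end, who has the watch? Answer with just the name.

Answer: Laura

Derivation:
Tracking all object holders:
Start: phone:Xander, watch:Grace
Event 1 (give phone: Xander -> Laura). State: phone:Laura, watch:Grace
Event 2 (swap watch<->phone: now watch:Laura, phone:Grace). State: phone:Grace, watch:Laura
Event 3 (give watch: Laura -> Grace). State: phone:Grace, watch:Grace
Event 4 (give watch: Grace -> Laura). State: phone:Grace, watch:Laura
Event 5 (swap watch<->phone: now watch:Grace, phone:Laura). State: phone:Laura, watch:Grace
Event 6 (give phone: Laura -> Xander). State: phone:Xander, watch:Grace
Event 7 (give watch: Grace -> Xander). State: phone:Xander, watch:Xander
Event 8 (give watch: Xander -> Nina). State: phone:Xander, watch:Nina
Event 9 (give phone: Xander -> Nina). State: phone:Nina, watch:Nina
Event 10 (give phone: Nina -> Xander). State: phone:Xander, watch:Nina
Event 11 (give watch: Nina -> Xander). State: phone:Xander, watch:Xander
Event 12 (give phone: Xander -> Laura). State: phone:Laura, watch:Xander
Event 13 (swap phone<->watch: now phone:Xander, watch:Laura). State: phone:Xander, watch:Laura

Final state: phone:Xander, watch:Laura
The watch is held by Laura.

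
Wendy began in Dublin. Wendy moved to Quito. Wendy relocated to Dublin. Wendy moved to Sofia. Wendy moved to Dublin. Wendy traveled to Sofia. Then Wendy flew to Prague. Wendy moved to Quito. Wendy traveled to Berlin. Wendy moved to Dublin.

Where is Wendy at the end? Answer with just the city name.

Tracking Wendy's location:
Start: Wendy is in Dublin.
After move 1: Dublin -> Quito. Wendy is in Quito.
After move 2: Quito -> Dublin. Wendy is in Dublin.
After move 3: Dublin -> Sofia. Wendy is in Sofia.
After move 4: Sofia -> Dublin. Wendy is in Dublin.
After move 5: Dublin -> Sofia. Wendy is in Sofia.
After move 6: Sofia -> Prague. Wendy is in Prague.
After move 7: Prague -> Quito. Wendy is in Quito.
After move 8: Quito -> Berlin. Wendy is in Berlin.
After move 9: Berlin -> Dublin. Wendy is in Dublin.

Answer: Dublin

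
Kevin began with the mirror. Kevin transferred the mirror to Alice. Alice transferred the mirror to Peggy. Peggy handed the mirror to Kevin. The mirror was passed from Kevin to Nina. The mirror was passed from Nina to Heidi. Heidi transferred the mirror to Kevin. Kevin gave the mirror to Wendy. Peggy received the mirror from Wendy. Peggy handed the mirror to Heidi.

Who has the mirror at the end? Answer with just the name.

Tracking the mirror through each event:
Start: Kevin has the mirror.
After event 1: Alice has the mirror.
After event 2: Peggy has the mirror.
After event 3: Kevin has the mirror.
After event 4: Nina has the mirror.
After event 5: Heidi has the mirror.
After event 6: Kevin has the mirror.
After event 7: Wendy has the mirror.
After event 8: Peggy has the mirror.
After event 9: Heidi has the mirror.

Answer: Heidi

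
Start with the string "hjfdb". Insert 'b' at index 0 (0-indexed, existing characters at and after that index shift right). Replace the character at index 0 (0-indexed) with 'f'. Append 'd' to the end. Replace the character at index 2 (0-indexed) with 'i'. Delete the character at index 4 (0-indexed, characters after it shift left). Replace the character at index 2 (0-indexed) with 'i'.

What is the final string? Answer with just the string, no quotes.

Answer: fhifbd

Derivation:
Applying each edit step by step:
Start: "hjfdb"
Op 1 (insert 'b' at idx 0): "hjfdb" -> "bhjfdb"
Op 2 (replace idx 0: 'b' -> 'f'): "bhjfdb" -> "fhjfdb"
Op 3 (append 'd'): "fhjfdb" -> "fhjfdbd"
Op 4 (replace idx 2: 'j' -> 'i'): "fhjfdbd" -> "fhifdbd"
Op 5 (delete idx 4 = 'd'): "fhifdbd" -> "fhifbd"
Op 6 (replace idx 2: 'i' -> 'i'): "fhifbd" -> "fhifbd"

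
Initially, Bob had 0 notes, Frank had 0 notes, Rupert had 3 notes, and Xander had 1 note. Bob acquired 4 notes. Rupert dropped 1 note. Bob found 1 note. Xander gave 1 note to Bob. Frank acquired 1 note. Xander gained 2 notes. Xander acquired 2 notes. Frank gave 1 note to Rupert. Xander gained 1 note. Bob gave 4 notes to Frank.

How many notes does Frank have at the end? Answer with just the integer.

Tracking counts step by step:
Start: Bob=0, Frank=0, Rupert=3, Xander=1
Event 1 (Bob +4): Bob: 0 -> 4. State: Bob=4, Frank=0, Rupert=3, Xander=1
Event 2 (Rupert -1): Rupert: 3 -> 2. State: Bob=4, Frank=0, Rupert=2, Xander=1
Event 3 (Bob +1): Bob: 4 -> 5. State: Bob=5, Frank=0, Rupert=2, Xander=1
Event 4 (Xander -> Bob, 1): Xander: 1 -> 0, Bob: 5 -> 6. State: Bob=6, Frank=0, Rupert=2, Xander=0
Event 5 (Frank +1): Frank: 0 -> 1. State: Bob=6, Frank=1, Rupert=2, Xander=0
Event 6 (Xander +2): Xander: 0 -> 2. State: Bob=6, Frank=1, Rupert=2, Xander=2
Event 7 (Xander +2): Xander: 2 -> 4. State: Bob=6, Frank=1, Rupert=2, Xander=4
Event 8 (Frank -> Rupert, 1): Frank: 1 -> 0, Rupert: 2 -> 3. State: Bob=6, Frank=0, Rupert=3, Xander=4
Event 9 (Xander +1): Xander: 4 -> 5. State: Bob=6, Frank=0, Rupert=3, Xander=5
Event 10 (Bob -> Frank, 4): Bob: 6 -> 2, Frank: 0 -> 4. State: Bob=2, Frank=4, Rupert=3, Xander=5

Frank's final count: 4

Answer: 4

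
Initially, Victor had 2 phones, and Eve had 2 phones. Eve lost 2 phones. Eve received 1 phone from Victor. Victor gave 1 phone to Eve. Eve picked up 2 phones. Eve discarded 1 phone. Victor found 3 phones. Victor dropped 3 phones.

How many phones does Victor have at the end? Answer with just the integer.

Tracking counts step by step:
Start: Victor=2, Eve=2
Event 1 (Eve -2): Eve: 2 -> 0. State: Victor=2, Eve=0
Event 2 (Victor -> Eve, 1): Victor: 2 -> 1, Eve: 0 -> 1. State: Victor=1, Eve=1
Event 3 (Victor -> Eve, 1): Victor: 1 -> 0, Eve: 1 -> 2. State: Victor=0, Eve=2
Event 4 (Eve +2): Eve: 2 -> 4. State: Victor=0, Eve=4
Event 5 (Eve -1): Eve: 4 -> 3. State: Victor=0, Eve=3
Event 6 (Victor +3): Victor: 0 -> 3. State: Victor=3, Eve=3
Event 7 (Victor -3): Victor: 3 -> 0. State: Victor=0, Eve=3

Victor's final count: 0

Answer: 0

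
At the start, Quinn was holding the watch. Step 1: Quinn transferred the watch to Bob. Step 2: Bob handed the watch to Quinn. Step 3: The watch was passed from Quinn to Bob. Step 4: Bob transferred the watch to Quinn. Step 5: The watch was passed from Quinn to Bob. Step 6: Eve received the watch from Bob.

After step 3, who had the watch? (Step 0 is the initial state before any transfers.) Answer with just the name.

Tracking the watch holder through step 3:
After step 0 (start): Quinn
After step 1: Bob
After step 2: Quinn
After step 3: Bob

At step 3, the holder is Bob.

Answer: Bob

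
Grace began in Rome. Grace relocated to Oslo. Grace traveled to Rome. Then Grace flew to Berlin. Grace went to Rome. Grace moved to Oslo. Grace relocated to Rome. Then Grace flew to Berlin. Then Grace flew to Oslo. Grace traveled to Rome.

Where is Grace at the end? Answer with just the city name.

Answer: Rome

Derivation:
Tracking Grace's location:
Start: Grace is in Rome.
After move 1: Rome -> Oslo. Grace is in Oslo.
After move 2: Oslo -> Rome. Grace is in Rome.
After move 3: Rome -> Berlin. Grace is in Berlin.
After move 4: Berlin -> Rome. Grace is in Rome.
After move 5: Rome -> Oslo. Grace is in Oslo.
After move 6: Oslo -> Rome. Grace is in Rome.
After move 7: Rome -> Berlin. Grace is in Berlin.
After move 8: Berlin -> Oslo. Grace is in Oslo.
After move 9: Oslo -> Rome. Grace is in Rome.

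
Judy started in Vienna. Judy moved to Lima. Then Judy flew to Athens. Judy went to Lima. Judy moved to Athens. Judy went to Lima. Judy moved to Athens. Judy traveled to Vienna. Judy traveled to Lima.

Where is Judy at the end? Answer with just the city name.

Tracking Judy's location:
Start: Judy is in Vienna.
After move 1: Vienna -> Lima. Judy is in Lima.
After move 2: Lima -> Athens. Judy is in Athens.
After move 3: Athens -> Lima. Judy is in Lima.
After move 4: Lima -> Athens. Judy is in Athens.
After move 5: Athens -> Lima. Judy is in Lima.
After move 6: Lima -> Athens. Judy is in Athens.
After move 7: Athens -> Vienna. Judy is in Vienna.
After move 8: Vienna -> Lima. Judy is in Lima.

Answer: Lima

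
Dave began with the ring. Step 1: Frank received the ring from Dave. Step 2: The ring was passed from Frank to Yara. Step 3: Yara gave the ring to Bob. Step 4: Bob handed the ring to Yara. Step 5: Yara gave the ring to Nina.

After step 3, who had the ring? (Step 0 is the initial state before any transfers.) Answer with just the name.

Tracking the ring holder through step 3:
After step 0 (start): Dave
After step 1: Frank
After step 2: Yara
After step 3: Bob

At step 3, the holder is Bob.

Answer: Bob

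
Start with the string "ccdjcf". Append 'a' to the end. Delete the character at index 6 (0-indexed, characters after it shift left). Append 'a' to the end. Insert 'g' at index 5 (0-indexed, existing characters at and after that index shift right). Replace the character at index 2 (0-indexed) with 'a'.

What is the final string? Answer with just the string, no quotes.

Applying each edit step by step:
Start: "ccdjcf"
Op 1 (append 'a'): "ccdjcf" -> "ccdjcfa"
Op 2 (delete idx 6 = 'a'): "ccdjcfa" -> "ccdjcf"
Op 3 (append 'a'): "ccdjcf" -> "ccdjcfa"
Op 4 (insert 'g' at idx 5): "ccdjcfa" -> "ccdjcgfa"
Op 5 (replace idx 2: 'd' -> 'a'): "ccdjcgfa" -> "ccajcgfa"

Answer: ccajcgfa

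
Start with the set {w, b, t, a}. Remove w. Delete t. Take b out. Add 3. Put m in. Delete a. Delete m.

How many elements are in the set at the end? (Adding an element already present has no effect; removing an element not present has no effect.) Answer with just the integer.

Tracking the set through each operation:
Start: {a, b, t, w}
Event 1 (remove w): removed. Set: {a, b, t}
Event 2 (remove t): removed. Set: {a, b}
Event 3 (remove b): removed. Set: {a}
Event 4 (add 3): added. Set: {3, a}
Event 5 (add m): added. Set: {3, a, m}
Event 6 (remove a): removed. Set: {3, m}
Event 7 (remove m): removed. Set: {3}

Final set: {3} (size 1)

Answer: 1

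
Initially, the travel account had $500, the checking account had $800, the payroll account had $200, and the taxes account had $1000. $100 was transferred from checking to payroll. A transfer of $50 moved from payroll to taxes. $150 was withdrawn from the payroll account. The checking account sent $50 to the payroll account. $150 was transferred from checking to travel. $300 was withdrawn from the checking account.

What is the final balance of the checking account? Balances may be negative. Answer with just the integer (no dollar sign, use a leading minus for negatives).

Answer: 200

Derivation:
Tracking account balances step by step:
Start: travel=500, checking=800, payroll=200, taxes=1000
Event 1 (transfer 100 checking -> payroll): checking: 800 - 100 = 700, payroll: 200 + 100 = 300. Balances: travel=500, checking=700, payroll=300, taxes=1000
Event 2 (transfer 50 payroll -> taxes): payroll: 300 - 50 = 250, taxes: 1000 + 50 = 1050. Balances: travel=500, checking=700, payroll=250, taxes=1050
Event 3 (withdraw 150 from payroll): payroll: 250 - 150 = 100. Balances: travel=500, checking=700, payroll=100, taxes=1050
Event 4 (transfer 50 checking -> payroll): checking: 700 - 50 = 650, payroll: 100 + 50 = 150. Balances: travel=500, checking=650, payroll=150, taxes=1050
Event 5 (transfer 150 checking -> travel): checking: 650 - 150 = 500, travel: 500 + 150 = 650. Balances: travel=650, checking=500, payroll=150, taxes=1050
Event 6 (withdraw 300 from checking): checking: 500 - 300 = 200. Balances: travel=650, checking=200, payroll=150, taxes=1050

Final balance of checking: 200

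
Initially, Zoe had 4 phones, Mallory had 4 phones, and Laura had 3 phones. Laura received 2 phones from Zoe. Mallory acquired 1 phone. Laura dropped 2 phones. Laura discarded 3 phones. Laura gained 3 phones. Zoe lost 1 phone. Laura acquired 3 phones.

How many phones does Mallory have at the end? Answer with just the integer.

Tracking counts step by step:
Start: Zoe=4, Mallory=4, Laura=3
Event 1 (Zoe -> Laura, 2): Zoe: 4 -> 2, Laura: 3 -> 5. State: Zoe=2, Mallory=4, Laura=5
Event 2 (Mallory +1): Mallory: 4 -> 5. State: Zoe=2, Mallory=5, Laura=5
Event 3 (Laura -2): Laura: 5 -> 3. State: Zoe=2, Mallory=5, Laura=3
Event 4 (Laura -3): Laura: 3 -> 0. State: Zoe=2, Mallory=5, Laura=0
Event 5 (Laura +3): Laura: 0 -> 3. State: Zoe=2, Mallory=5, Laura=3
Event 6 (Zoe -1): Zoe: 2 -> 1. State: Zoe=1, Mallory=5, Laura=3
Event 7 (Laura +3): Laura: 3 -> 6. State: Zoe=1, Mallory=5, Laura=6

Mallory's final count: 5

Answer: 5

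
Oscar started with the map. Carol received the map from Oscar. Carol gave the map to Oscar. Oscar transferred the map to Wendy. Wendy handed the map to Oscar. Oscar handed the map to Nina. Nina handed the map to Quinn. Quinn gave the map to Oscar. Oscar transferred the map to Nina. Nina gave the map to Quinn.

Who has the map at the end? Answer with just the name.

Answer: Quinn

Derivation:
Tracking the map through each event:
Start: Oscar has the map.
After event 1: Carol has the map.
After event 2: Oscar has the map.
After event 3: Wendy has the map.
After event 4: Oscar has the map.
After event 5: Nina has the map.
After event 6: Quinn has the map.
After event 7: Oscar has the map.
After event 8: Nina has the map.
After event 9: Quinn has the map.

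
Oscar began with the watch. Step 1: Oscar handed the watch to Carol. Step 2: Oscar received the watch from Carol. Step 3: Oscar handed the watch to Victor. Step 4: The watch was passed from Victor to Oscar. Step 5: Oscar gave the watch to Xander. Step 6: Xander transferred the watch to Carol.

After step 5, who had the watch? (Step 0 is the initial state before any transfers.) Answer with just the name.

Answer: Xander

Derivation:
Tracking the watch holder through step 5:
After step 0 (start): Oscar
After step 1: Carol
After step 2: Oscar
After step 3: Victor
After step 4: Oscar
After step 5: Xander

At step 5, the holder is Xander.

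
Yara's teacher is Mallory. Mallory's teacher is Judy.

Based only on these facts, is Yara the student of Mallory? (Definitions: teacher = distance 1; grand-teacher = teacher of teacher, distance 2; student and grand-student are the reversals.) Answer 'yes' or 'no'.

Reconstructing the teacher chain from the given facts:
  Judy -> Mallory -> Yara
(each arrow means 'teacher of the next')
Positions in the chain (0 = top):
  position of Judy: 0
  position of Mallory: 1
  position of Yara: 2

Yara is at position 2, Mallory is at position 1; signed distance (j - i) = -1.
'student' requires j - i = -1. Actual distance is -1, so the relation HOLDS.

Answer: yes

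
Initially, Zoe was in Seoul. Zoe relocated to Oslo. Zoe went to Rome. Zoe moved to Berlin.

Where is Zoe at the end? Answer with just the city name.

Tracking Zoe's location:
Start: Zoe is in Seoul.
After move 1: Seoul -> Oslo. Zoe is in Oslo.
After move 2: Oslo -> Rome. Zoe is in Rome.
After move 3: Rome -> Berlin. Zoe is in Berlin.

Answer: Berlin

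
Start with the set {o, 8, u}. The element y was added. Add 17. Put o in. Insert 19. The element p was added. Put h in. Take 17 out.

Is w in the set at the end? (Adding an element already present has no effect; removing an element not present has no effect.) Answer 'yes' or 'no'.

Tracking the set through each operation:
Start: {8, o, u}
Event 1 (add y): added. Set: {8, o, u, y}
Event 2 (add 17): added. Set: {17, 8, o, u, y}
Event 3 (add o): already present, no change. Set: {17, 8, o, u, y}
Event 4 (add 19): added. Set: {17, 19, 8, o, u, y}
Event 5 (add p): added. Set: {17, 19, 8, o, p, u, y}
Event 6 (add h): added. Set: {17, 19, 8, h, o, p, u, y}
Event 7 (remove 17): removed. Set: {19, 8, h, o, p, u, y}

Final set: {19, 8, h, o, p, u, y} (size 7)
w is NOT in the final set.

Answer: no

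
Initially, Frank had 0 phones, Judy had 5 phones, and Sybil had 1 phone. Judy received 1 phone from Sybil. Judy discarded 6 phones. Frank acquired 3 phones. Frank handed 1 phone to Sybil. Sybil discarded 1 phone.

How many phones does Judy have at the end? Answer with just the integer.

Tracking counts step by step:
Start: Frank=0, Judy=5, Sybil=1
Event 1 (Sybil -> Judy, 1): Sybil: 1 -> 0, Judy: 5 -> 6. State: Frank=0, Judy=6, Sybil=0
Event 2 (Judy -6): Judy: 6 -> 0. State: Frank=0, Judy=0, Sybil=0
Event 3 (Frank +3): Frank: 0 -> 3. State: Frank=3, Judy=0, Sybil=0
Event 4 (Frank -> Sybil, 1): Frank: 3 -> 2, Sybil: 0 -> 1. State: Frank=2, Judy=0, Sybil=1
Event 5 (Sybil -1): Sybil: 1 -> 0. State: Frank=2, Judy=0, Sybil=0

Judy's final count: 0

Answer: 0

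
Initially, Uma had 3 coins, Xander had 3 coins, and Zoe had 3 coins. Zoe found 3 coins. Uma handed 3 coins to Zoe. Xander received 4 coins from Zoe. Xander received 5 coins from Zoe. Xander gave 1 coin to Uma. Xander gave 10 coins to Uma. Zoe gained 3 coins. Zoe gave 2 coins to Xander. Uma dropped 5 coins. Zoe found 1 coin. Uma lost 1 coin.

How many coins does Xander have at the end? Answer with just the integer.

Answer: 3

Derivation:
Tracking counts step by step:
Start: Uma=3, Xander=3, Zoe=3
Event 1 (Zoe +3): Zoe: 3 -> 6. State: Uma=3, Xander=3, Zoe=6
Event 2 (Uma -> Zoe, 3): Uma: 3 -> 0, Zoe: 6 -> 9. State: Uma=0, Xander=3, Zoe=9
Event 3 (Zoe -> Xander, 4): Zoe: 9 -> 5, Xander: 3 -> 7. State: Uma=0, Xander=7, Zoe=5
Event 4 (Zoe -> Xander, 5): Zoe: 5 -> 0, Xander: 7 -> 12. State: Uma=0, Xander=12, Zoe=0
Event 5 (Xander -> Uma, 1): Xander: 12 -> 11, Uma: 0 -> 1. State: Uma=1, Xander=11, Zoe=0
Event 6 (Xander -> Uma, 10): Xander: 11 -> 1, Uma: 1 -> 11. State: Uma=11, Xander=1, Zoe=0
Event 7 (Zoe +3): Zoe: 0 -> 3. State: Uma=11, Xander=1, Zoe=3
Event 8 (Zoe -> Xander, 2): Zoe: 3 -> 1, Xander: 1 -> 3. State: Uma=11, Xander=3, Zoe=1
Event 9 (Uma -5): Uma: 11 -> 6. State: Uma=6, Xander=3, Zoe=1
Event 10 (Zoe +1): Zoe: 1 -> 2. State: Uma=6, Xander=3, Zoe=2
Event 11 (Uma -1): Uma: 6 -> 5. State: Uma=5, Xander=3, Zoe=2

Xander's final count: 3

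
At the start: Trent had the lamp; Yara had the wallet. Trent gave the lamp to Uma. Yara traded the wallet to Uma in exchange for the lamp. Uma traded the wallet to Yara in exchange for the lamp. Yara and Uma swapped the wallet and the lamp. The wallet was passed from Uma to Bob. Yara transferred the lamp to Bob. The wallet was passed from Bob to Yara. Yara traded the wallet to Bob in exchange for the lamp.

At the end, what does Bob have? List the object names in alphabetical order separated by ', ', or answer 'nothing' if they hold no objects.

Tracking all object holders:
Start: lamp:Trent, wallet:Yara
Event 1 (give lamp: Trent -> Uma). State: lamp:Uma, wallet:Yara
Event 2 (swap wallet<->lamp: now wallet:Uma, lamp:Yara). State: lamp:Yara, wallet:Uma
Event 3 (swap wallet<->lamp: now wallet:Yara, lamp:Uma). State: lamp:Uma, wallet:Yara
Event 4 (swap wallet<->lamp: now wallet:Uma, lamp:Yara). State: lamp:Yara, wallet:Uma
Event 5 (give wallet: Uma -> Bob). State: lamp:Yara, wallet:Bob
Event 6 (give lamp: Yara -> Bob). State: lamp:Bob, wallet:Bob
Event 7 (give wallet: Bob -> Yara). State: lamp:Bob, wallet:Yara
Event 8 (swap wallet<->lamp: now wallet:Bob, lamp:Yara). State: lamp:Yara, wallet:Bob

Final state: lamp:Yara, wallet:Bob
Bob holds: wallet.

Answer: wallet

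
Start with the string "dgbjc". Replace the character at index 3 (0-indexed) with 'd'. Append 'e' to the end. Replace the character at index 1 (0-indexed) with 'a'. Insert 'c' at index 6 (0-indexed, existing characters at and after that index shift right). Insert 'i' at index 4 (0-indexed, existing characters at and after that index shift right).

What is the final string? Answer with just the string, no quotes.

Answer: dabdicec

Derivation:
Applying each edit step by step:
Start: "dgbjc"
Op 1 (replace idx 3: 'j' -> 'd'): "dgbjc" -> "dgbdc"
Op 2 (append 'e'): "dgbdc" -> "dgbdce"
Op 3 (replace idx 1: 'g' -> 'a'): "dgbdce" -> "dabdce"
Op 4 (insert 'c' at idx 6): "dabdce" -> "dabdcec"
Op 5 (insert 'i' at idx 4): "dabdcec" -> "dabdicec"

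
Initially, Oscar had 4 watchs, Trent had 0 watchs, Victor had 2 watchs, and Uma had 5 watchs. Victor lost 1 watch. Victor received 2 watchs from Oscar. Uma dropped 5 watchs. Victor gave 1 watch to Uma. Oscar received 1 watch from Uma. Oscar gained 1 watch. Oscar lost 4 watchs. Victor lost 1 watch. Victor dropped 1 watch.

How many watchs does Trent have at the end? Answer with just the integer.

Answer: 0

Derivation:
Tracking counts step by step:
Start: Oscar=4, Trent=0, Victor=2, Uma=5
Event 1 (Victor -1): Victor: 2 -> 1. State: Oscar=4, Trent=0, Victor=1, Uma=5
Event 2 (Oscar -> Victor, 2): Oscar: 4 -> 2, Victor: 1 -> 3. State: Oscar=2, Trent=0, Victor=3, Uma=5
Event 3 (Uma -5): Uma: 5 -> 0. State: Oscar=2, Trent=0, Victor=3, Uma=0
Event 4 (Victor -> Uma, 1): Victor: 3 -> 2, Uma: 0 -> 1. State: Oscar=2, Trent=0, Victor=2, Uma=1
Event 5 (Uma -> Oscar, 1): Uma: 1 -> 0, Oscar: 2 -> 3. State: Oscar=3, Trent=0, Victor=2, Uma=0
Event 6 (Oscar +1): Oscar: 3 -> 4. State: Oscar=4, Trent=0, Victor=2, Uma=0
Event 7 (Oscar -4): Oscar: 4 -> 0. State: Oscar=0, Trent=0, Victor=2, Uma=0
Event 8 (Victor -1): Victor: 2 -> 1. State: Oscar=0, Trent=0, Victor=1, Uma=0
Event 9 (Victor -1): Victor: 1 -> 0. State: Oscar=0, Trent=0, Victor=0, Uma=0

Trent's final count: 0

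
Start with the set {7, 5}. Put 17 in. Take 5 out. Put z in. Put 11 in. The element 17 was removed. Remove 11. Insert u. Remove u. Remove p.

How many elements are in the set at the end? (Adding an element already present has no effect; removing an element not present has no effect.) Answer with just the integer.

Answer: 2

Derivation:
Tracking the set through each operation:
Start: {5, 7}
Event 1 (add 17): added. Set: {17, 5, 7}
Event 2 (remove 5): removed. Set: {17, 7}
Event 3 (add z): added. Set: {17, 7, z}
Event 4 (add 11): added. Set: {11, 17, 7, z}
Event 5 (remove 17): removed. Set: {11, 7, z}
Event 6 (remove 11): removed. Set: {7, z}
Event 7 (add u): added. Set: {7, u, z}
Event 8 (remove u): removed. Set: {7, z}
Event 9 (remove p): not present, no change. Set: {7, z}

Final set: {7, z} (size 2)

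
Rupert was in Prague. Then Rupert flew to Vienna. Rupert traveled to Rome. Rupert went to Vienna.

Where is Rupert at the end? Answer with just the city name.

Tracking Rupert's location:
Start: Rupert is in Prague.
After move 1: Prague -> Vienna. Rupert is in Vienna.
After move 2: Vienna -> Rome. Rupert is in Rome.
After move 3: Rome -> Vienna. Rupert is in Vienna.

Answer: Vienna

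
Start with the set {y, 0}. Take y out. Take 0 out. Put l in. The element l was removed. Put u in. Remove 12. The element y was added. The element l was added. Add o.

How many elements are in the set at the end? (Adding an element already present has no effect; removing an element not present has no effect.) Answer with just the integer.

Tracking the set through each operation:
Start: {0, y}
Event 1 (remove y): removed. Set: {0}
Event 2 (remove 0): removed. Set: {}
Event 3 (add l): added. Set: {l}
Event 4 (remove l): removed. Set: {}
Event 5 (add u): added. Set: {u}
Event 6 (remove 12): not present, no change. Set: {u}
Event 7 (add y): added. Set: {u, y}
Event 8 (add l): added. Set: {l, u, y}
Event 9 (add o): added. Set: {l, o, u, y}

Final set: {l, o, u, y} (size 4)

Answer: 4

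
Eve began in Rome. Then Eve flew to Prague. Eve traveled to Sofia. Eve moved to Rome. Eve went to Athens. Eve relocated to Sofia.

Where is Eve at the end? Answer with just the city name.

Answer: Sofia

Derivation:
Tracking Eve's location:
Start: Eve is in Rome.
After move 1: Rome -> Prague. Eve is in Prague.
After move 2: Prague -> Sofia. Eve is in Sofia.
After move 3: Sofia -> Rome. Eve is in Rome.
After move 4: Rome -> Athens. Eve is in Athens.
After move 5: Athens -> Sofia. Eve is in Sofia.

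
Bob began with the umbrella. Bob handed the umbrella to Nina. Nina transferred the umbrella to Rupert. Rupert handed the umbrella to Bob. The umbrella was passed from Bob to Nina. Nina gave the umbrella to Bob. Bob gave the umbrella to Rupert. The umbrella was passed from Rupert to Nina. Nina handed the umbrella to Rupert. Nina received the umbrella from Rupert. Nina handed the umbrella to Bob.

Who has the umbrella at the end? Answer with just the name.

Tracking the umbrella through each event:
Start: Bob has the umbrella.
After event 1: Nina has the umbrella.
After event 2: Rupert has the umbrella.
After event 3: Bob has the umbrella.
After event 4: Nina has the umbrella.
After event 5: Bob has the umbrella.
After event 6: Rupert has the umbrella.
After event 7: Nina has the umbrella.
After event 8: Rupert has the umbrella.
After event 9: Nina has the umbrella.
After event 10: Bob has the umbrella.

Answer: Bob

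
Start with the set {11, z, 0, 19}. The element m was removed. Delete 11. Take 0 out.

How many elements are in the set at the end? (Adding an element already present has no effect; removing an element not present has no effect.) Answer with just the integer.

Tracking the set through each operation:
Start: {0, 11, 19, z}
Event 1 (remove m): not present, no change. Set: {0, 11, 19, z}
Event 2 (remove 11): removed. Set: {0, 19, z}
Event 3 (remove 0): removed. Set: {19, z}

Final set: {19, z} (size 2)

Answer: 2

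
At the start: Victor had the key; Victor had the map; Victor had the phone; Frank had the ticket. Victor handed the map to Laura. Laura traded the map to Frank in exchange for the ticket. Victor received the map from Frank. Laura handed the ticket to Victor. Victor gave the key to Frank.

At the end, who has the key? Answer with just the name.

Tracking all object holders:
Start: key:Victor, map:Victor, phone:Victor, ticket:Frank
Event 1 (give map: Victor -> Laura). State: key:Victor, map:Laura, phone:Victor, ticket:Frank
Event 2 (swap map<->ticket: now map:Frank, ticket:Laura). State: key:Victor, map:Frank, phone:Victor, ticket:Laura
Event 3 (give map: Frank -> Victor). State: key:Victor, map:Victor, phone:Victor, ticket:Laura
Event 4 (give ticket: Laura -> Victor). State: key:Victor, map:Victor, phone:Victor, ticket:Victor
Event 5 (give key: Victor -> Frank). State: key:Frank, map:Victor, phone:Victor, ticket:Victor

Final state: key:Frank, map:Victor, phone:Victor, ticket:Victor
The key is held by Frank.

Answer: Frank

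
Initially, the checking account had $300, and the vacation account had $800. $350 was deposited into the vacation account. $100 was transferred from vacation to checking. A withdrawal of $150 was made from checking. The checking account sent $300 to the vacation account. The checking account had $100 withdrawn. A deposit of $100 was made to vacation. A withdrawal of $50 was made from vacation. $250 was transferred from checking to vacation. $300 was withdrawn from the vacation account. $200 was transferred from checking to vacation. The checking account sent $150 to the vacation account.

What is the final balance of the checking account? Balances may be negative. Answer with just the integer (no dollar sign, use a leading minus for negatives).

Answer: -750

Derivation:
Tracking account balances step by step:
Start: checking=300, vacation=800
Event 1 (deposit 350 to vacation): vacation: 800 + 350 = 1150. Balances: checking=300, vacation=1150
Event 2 (transfer 100 vacation -> checking): vacation: 1150 - 100 = 1050, checking: 300 + 100 = 400. Balances: checking=400, vacation=1050
Event 3 (withdraw 150 from checking): checking: 400 - 150 = 250. Balances: checking=250, vacation=1050
Event 4 (transfer 300 checking -> vacation): checking: 250 - 300 = -50, vacation: 1050 + 300 = 1350. Balances: checking=-50, vacation=1350
Event 5 (withdraw 100 from checking): checking: -50 - 100 = -150. Balances: checking=-150, vacation=1350
Event 6 (deposit 100 to vacation): vacation: 1350 + 100 = 1450. Balances: checking=-150, vacation=1450
Event 7 (withdraw 50 from vacation): vacation: 1450 - 50 = 1400. Balances: checking=-150, vacation=1400
Event 8 (transfer 250 checking -> vacation): checking: -150 - 250 = -400, vacation: 1400 + 250 = 1650. Balances: checking=-400, vacation=1650
Event 9 (withdraw 300 from vacation): vacation: 1650 - 300 = 1350. Balances: checking=-400, vacation=1350
Event 10 (transfer 200 checking -> vacation): checking: -400 - 200 = -600, vacation: 1350 + 200 = 1550. Balances: checking=-600, vacation=1550
Event 11 (transfer 150 checking -> vacation): checking: -600 - 150 = -750, vacation: 1550 + 150 = 1700. Balances: checking=-750, vacation=1700

Final balance of checking: -750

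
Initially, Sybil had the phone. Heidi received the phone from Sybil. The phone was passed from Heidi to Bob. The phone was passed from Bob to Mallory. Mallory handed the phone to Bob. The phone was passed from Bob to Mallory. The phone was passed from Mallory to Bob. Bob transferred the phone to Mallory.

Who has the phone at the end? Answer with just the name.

Answer: Mallory

Derivation:
Tracking the phone through each event:
Start: Sybil has the phone.
After event 1: Heidi has the phone.
After event 2: Bob has the phone.
After event 3: Mallory has the phone.
After event 4: Bob has the phone.
After event 5: Mallory has the phone.
After event 6: Bob has the phone.
After event 7: Mallory has the phone.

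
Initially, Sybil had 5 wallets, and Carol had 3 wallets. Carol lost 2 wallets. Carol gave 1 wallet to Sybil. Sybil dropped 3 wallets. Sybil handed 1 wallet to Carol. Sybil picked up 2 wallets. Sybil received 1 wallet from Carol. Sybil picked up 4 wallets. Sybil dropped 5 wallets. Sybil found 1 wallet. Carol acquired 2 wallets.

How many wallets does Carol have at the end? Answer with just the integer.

Tracking counts step by step:
Start: Sybil=5, Carol=3
Event 1 (Carol -2): Carol: 3 -> 1. State: Sybil=5, Carol=1
Event 2 (Carol -> Sybil, 1): Carol: 1 -> 0, Sybil: 5 -> 6. State: Sybil=6, Carol=0
Event 3 (Sybil -3): Sybil: 6 -> 3. State: Sybil=3, Carol=0
Event 4 (Sybil -> Carol, 1): Sybil: 3 -> 2, Carol: 0 -> 1. State: Sybil=2, Carol=1
Event 5 (Sybil +2): Sybil: 2 -> 4. State: Sybil=4, Carol=1
Event 6 (Carol -> Sybil, 1): Carol: 1 -> 0, Sybil: 4 -> 5. State: Sybil=5, Carol=0
Event 7 (Sybil +4): Sybil: 5 -> 9. State: Sybil=9, Carol=0
Event 8 (Sybil -5): Sybil: 9 -> 4. State: Sybil=4, Carol=0
Event 9 (Sybil +1): Sybil: 4 -> 5. State: Sybil=5, Carol=0
Event 10 (Carol +2): Carol: 0 -> 2. State: Sybil=5, Carol=2

Carol's final count: 2

Answer: 2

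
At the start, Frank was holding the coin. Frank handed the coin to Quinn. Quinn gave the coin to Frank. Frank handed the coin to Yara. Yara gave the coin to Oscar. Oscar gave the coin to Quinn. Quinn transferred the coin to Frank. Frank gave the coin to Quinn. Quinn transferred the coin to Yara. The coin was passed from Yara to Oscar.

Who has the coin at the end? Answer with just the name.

Answer: Oscar

Derivation:
Tracking the coin through each event:
Start: Frank has the coin.
After event 1: Quinn has the coin.
After event 2: Frank has the coin.
After event 3: Yara has the coin.
After event 4: Oscar has the coin.
After event 5: Quinn has the coin.
After event 6: Frank has the coin.
After event 7: Quinn has the coin.
After event 8: Yara has the coin.
After event 9: Oscar has the coin.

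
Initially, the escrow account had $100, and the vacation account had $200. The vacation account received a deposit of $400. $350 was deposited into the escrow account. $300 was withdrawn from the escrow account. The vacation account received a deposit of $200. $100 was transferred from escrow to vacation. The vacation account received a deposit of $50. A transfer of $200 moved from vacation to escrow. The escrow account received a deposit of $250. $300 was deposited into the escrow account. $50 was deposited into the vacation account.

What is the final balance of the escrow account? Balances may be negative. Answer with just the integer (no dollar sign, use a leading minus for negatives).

Answer: 800

Derivation:
Tracking account balances step by step:
Start: escrow=100, vacation=200
Event 1 (deposit 400 to vacation): vacation: 200 + 400 = 600. Balances: escrow=100, vacation=600
Event 2 (deposit 350 to escrow): escrow: 100 + 350 = 450. Balances: escrow=450, vacation=600
Event 3 (withdraw 300 from escrow): escrow: 450 - 300 = 150. Balances: escrow=150, vacation=600
Event 4 (deposit 200 to vacation): vacation: 600 + 200 = 800. Balances: escrow=150, vacation=800
Event 5 (transfer 100 escrow -> vacation): escrow: 150 - 100 = 50, vacation: 800 + 100 = 900. Balances: escrow=50, vacation=900
Event 6 (deposit 50 to vacation): vacation: 900 + 50 = 950. Balances: escrow=50, vacation=950
Event 7 (transfer 200 vacation -> escrow): vacation: 950 - 200 = 750, escrow: 50 + 200 = 250. Balances: escrow=250, vacation=750
Event 8 (deposit 250 to escrow): escrow: 250 + 250 = 500. Balances: escrow=500, vacation=750
Event 9 (deposit 300 to escrow): escrow: 500 + 300 = 800. Balances: escrow=800, vacation=750
Event 10 (deposit 50 to vacation): vacation: 750 + 50 = 800. Balances: escrow=800, vacation=800

Final balance of escrow: 800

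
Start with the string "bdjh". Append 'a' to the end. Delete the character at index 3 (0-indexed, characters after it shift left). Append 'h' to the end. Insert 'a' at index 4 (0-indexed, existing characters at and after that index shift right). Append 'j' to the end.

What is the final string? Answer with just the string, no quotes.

Answer: bdjaahj

Derivation:
Applying each edit step by step:
Start: "bdjh"
Op 1 (append 'a'): "bdjh" -> "bdjha"
Op 2 (delete idx 3 = 'h'): "bdjha" -> "bdja"
Op 3 (append 'h'): "bdja" -> "bdjah"
Op 4 (insert 'a' at idx 4): "bdjah" -> "bdjaah"
Op 5 (append 'j'): "bdjaah" -> "bdjaahj"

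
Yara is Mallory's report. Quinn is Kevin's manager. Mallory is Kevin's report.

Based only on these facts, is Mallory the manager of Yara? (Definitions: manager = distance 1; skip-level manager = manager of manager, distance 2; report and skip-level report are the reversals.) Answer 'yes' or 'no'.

Answer: yes

Derivation:
Reconstructing the manager chain from the given facts:
  Quinn -> Kevin -> Mallory -> Yara
(each arrow means 'manager of the next')
Positions in the chain (0 = top):
  position of Quinn: 0
  position of Kevin: 1
  position of Mallory: 2
  position of Yara: 3

Mallory is at position 2, Yara is at position 3; signed distance (j - i) = 1.
'manager' requires j - i = 1. Actual distance is 1, so the relation HOLDS.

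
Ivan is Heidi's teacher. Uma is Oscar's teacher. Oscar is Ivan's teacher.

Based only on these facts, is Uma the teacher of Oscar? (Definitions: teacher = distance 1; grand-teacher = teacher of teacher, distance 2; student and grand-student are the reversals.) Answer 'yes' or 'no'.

Reconstructing the teacher chain from the given facts:
  Uma -> Oscar -> Ivan -> Heidi
(each arrow means 'teacher of the next')
Positions in the chain (0 = top):
  position of Uma: 0
  position of Oscar: 1
  position of Ivan: 2
  position of Heidi: 3

Uma is at position 0, Oscar is at position 1; signed distance (j - i) = 1.
'teacher' requires j - i = 1. Actual distance is 1, so the relation HOLDS.

Answer: yes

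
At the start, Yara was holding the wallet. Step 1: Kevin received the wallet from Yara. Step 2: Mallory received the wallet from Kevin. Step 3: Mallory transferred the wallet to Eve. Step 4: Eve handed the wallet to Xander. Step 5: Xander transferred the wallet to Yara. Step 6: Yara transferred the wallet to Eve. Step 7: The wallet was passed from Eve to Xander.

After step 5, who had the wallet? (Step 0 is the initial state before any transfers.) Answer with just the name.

Answer: Yara

Derivation:
Tracking the wallet holder through step 5:
After step 0 (start): Yara
After step 1: Kevin
After step 2: Mallory
After step 3: Eve
After step 4: Xander
After step 5: Yara

At step 5, the holder is Yara.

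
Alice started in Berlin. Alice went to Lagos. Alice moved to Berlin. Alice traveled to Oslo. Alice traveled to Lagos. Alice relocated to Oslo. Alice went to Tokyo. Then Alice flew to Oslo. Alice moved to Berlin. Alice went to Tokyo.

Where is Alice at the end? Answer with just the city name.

Tracking Alice's location:
Start: Alice is in Berlin.
After move 1: Berlin -> Lagos. Alice is in Lagos.
After move 2: Lagos -> Berlin. Alice is in Berlin.
After move 3: Berlin -> Oslo. Alice is in Oslo.
After move 4: Oslo -> Lagos. Alice is in Lagos.
After move 5: Lagos -> Oslo. Alice is in Oslo.
After move 6: Oslo -> Tokyo. Alice is in Tokyo.
After move 7: Tokyo -> Oslo. Alice is in Oslo.
After move 8: Oslo -> Berlin. Alice is in Berlin.
After move 9: Berlin -> Tokyo. Alice is in Tokyo.

Answer: Tokyo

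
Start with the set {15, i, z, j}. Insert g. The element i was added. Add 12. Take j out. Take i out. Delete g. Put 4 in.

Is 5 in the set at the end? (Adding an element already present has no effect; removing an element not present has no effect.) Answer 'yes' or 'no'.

Answer: no

Derivation:
Tracking the set through each operation:
Start: {15, i, j, z}
Event 1 (add g): added. Set: {15, g, i, j, z}
Event 2 (add i): already present, no change. Set: {15, g, i, j, z}
Event 3 (add 12): added. Set: {12, 15, g, i, j, z}
Event 4 (remove j): removed. Set: {12, 15, g, i, z}
Event 5 (remove i): removed. Set: {12, 15, g, z}
Event 6 (remove g): removed. Set: {12, 15, z}
Event 7 (add 4): added. Set: {12, 15, 4, z}

Final set: {12, 15, 4, z} (size 4)
5 is NOT in the final set.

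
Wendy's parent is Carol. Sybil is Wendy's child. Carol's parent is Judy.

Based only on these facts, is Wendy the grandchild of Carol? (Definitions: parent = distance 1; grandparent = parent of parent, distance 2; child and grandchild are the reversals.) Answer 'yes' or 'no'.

Reconstructing the parent chain from the given facts:
  Judy -> Carol -> Wendy -> Sybil
(each arrow means 'parent of the next')
Positions in the chain (0 = top):
  position of Judy: 0
  position of Carol: 1
  position of Wendy: 2
  position of Sybil: 3

Wendy is at position 2, Carol is at position 1; signed distance (j - i) = -1.
'grandchild' requires j - i = -2. Actual distance is -1, so the relation does NOT hold.

Answer: no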